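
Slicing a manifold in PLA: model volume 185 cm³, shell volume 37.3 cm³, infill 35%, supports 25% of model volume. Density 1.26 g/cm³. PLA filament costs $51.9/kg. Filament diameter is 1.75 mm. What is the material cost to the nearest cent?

Volume inside the shell = 185 − 37.3, so 147.7 cm³.
Infill deposited: 0.35 × 147.7 → 51.695 cm³.
Support = 0.25 × 185, so 46.25 cm³.
Total printed volume = 37.3 + 51.695 + 46.25, so 135.245 cm³.
Mass = 135.245 × 1.26 = 170.4087 g.
At $51.9/kg: 170.4087/1000 × 51.9 = $8.84.

$8.84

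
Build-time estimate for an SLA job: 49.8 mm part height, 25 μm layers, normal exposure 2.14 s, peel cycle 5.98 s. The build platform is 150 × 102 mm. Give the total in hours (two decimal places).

4.49 hours

Number of layers: 49.8 / 0.025 → 1992 (rounded up).
Each layer takes = 2.14 + 5.98 = 8.12 s.
Total = 1992 × 8.12 = 16175.04 s = 4.49 hours.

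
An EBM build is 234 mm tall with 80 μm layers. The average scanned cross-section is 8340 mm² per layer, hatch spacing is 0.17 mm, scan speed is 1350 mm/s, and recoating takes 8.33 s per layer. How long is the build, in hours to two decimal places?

36.29 hours

Number of layers: 234 / 0.08 → 2925 (rounded up).
Hatch length per layer: 8340 / 0.17 → 49058.8 mm.
Beam time per layer = 49058.8 / 1350, so 36.3399 s.
Time per layer: 36.3399 + 8.33 → 44.6699 s.
Total: 2925 × 44.6699 s = 130659.4575 s → 36.29 hours.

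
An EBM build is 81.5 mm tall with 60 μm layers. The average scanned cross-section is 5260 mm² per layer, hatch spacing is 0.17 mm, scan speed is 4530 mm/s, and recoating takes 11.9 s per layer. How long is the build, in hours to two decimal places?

Layers = ⌈81.5/0.06⌉ = 1359.
Per-layer scan distance = 5260 / 0.17, so 30941.2 mm.
Scan time per layer: 30941.2 / 4530 → 6.8303 s.
Layer cycle: 6.8303 + 11.9 → 18.7303 s.
Build time = 1359 × 18.7303 = 25454.4777 s = 7.07 hours.

7.07 hours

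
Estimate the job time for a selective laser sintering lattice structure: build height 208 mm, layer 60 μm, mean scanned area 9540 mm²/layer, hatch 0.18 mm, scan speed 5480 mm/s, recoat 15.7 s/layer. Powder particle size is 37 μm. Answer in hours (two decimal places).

24.43 hours

Layers = ⌈208/0.06⌉ = 3467.
Hatch length per layer = 9540 / 0.18, so 53000 mm.
Laser time per layer: 53000 / 5480 → 9.6715 s.
Layer cycle = 9.6715 + 15.7, so 25.3715 s.
3467 layers × 25.3715 s/layer = 87962.9905 s, i.e. 24.43 hours.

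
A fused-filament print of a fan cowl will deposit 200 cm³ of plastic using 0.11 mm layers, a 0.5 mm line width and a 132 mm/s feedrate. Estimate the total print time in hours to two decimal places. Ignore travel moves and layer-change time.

Extrusion cross-section = 0.11 × 0.5 = 0.055 mm².
Path length: 200000 mm³ / 0.055 mm² → 3636363.6 mm.
Print-move time = 3636363.6 / 132 = 27548.2 s.
27548.2 s = 7.65 hours.

7.65 hours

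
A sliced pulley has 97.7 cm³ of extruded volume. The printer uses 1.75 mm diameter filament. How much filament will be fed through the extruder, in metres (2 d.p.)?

Cross-section of 1.75 mm filament: π·(1.75/2)² = 2.4053 mm².
L = 97700 mm³ / 2.4053 mm² = 40618.63 mm, i.e. 40.62 m.

40.62 m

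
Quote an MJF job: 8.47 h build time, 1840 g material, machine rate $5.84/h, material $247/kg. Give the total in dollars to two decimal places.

$503.94

Machine cost = 5.84 × 8.47, so $49.4648.
Feedstock cost = 247 × 1840/1000, so $454.48.
Job cost: 49.4648 + 454.48 = 503.9448 ≈ $503.94.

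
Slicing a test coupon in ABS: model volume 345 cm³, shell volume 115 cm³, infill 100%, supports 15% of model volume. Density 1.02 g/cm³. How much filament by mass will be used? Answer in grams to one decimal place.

404.7 g

Interior volume = 345 − 115, so 230 cm³.
Infill deposited = 1.00 × 230 = 230 cm³.
Support = 0.15 × 345 = 51.75 cm³.
Total printed volume: 115 + 230 + 51.75 → 396.75 cm³.
Mass = 396.75 × 1.02 = 404.685 g.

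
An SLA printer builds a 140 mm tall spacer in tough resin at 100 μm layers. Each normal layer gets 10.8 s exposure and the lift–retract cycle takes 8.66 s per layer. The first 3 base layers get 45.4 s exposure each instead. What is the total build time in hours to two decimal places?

7.60 hours

Layers = ⌈140/0.1⌉ = 1400.
Bottom layers = 3 × (45.4 + 8.66) = 162.18 s.
Remaining layers = 1397 × (10.8 + 8.66) = 27185.62 s.
Total = 162.18 + 27185.62 = 27347.8 s = 7.60 hours.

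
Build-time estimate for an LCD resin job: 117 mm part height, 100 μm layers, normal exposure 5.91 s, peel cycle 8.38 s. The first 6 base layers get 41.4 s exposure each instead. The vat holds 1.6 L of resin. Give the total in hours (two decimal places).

4.70 hours

Layers = ⌈117/0.1⌉ = 1170.
Burn-in layers = 6 × (41.4 + 8.38), so 298.68 s.
Regular layers: 1164 × (5.91 + 8.38) → 16633.56 s.
Total = 298.68 + 16633.56 = 16932.24 s = 4.70 hours.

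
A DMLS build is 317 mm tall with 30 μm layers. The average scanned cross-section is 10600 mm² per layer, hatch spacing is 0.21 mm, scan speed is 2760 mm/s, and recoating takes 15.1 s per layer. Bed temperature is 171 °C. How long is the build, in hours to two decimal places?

Number of layers: 317 / 0.03 → 10567 (rounded up).
Per-layer scan distance = 10600 / 0.21, so 50476.2 mm.
Scan time per layer = 50476.2 / 2760 = 18.2885 s.
Layer cycle = 18.2885 + 15.1, so 33.3885 s.
Total: 10567 × 33.3885 s = 352816.2795 s → 98.00 hours.

98.00 hours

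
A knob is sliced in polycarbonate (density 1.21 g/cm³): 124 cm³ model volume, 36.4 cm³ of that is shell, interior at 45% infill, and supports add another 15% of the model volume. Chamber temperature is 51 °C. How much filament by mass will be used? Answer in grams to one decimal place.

114.2 g

Interior volume = 124 − 36.4, so 87.6 cm³.
Infill deposited = 0.45 × 87.6, so 39.42 cm³.
Support = 0.15 × 124, so 18.6 cm³.
Total extruded: 36.4 + 39.42 + 18.6 → 94.42 cm³.
Mass = 94.42 × 1.21 = 114.2482 g.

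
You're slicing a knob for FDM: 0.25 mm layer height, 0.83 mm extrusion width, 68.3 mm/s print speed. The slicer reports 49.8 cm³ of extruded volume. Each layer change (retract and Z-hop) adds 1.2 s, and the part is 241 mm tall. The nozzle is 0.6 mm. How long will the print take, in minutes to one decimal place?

Line area: 0.25 × 0.83 → 0.2075 mm².
Total extruded path = 49800/0.2075 = 240000 mm.
Print-move time = 240000 / 68.3, so 3513.9 s.
Layer count = ceil(241 / 0.25) = 964.
Non-print overhead = 964 × 1.2, so 1156.8 s.
Total = 3513.9 + 1156.8 = 4670.7 s = 77.8 minutes.

77.8 minutes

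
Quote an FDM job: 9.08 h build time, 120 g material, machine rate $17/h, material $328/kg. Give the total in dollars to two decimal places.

Time charge = 17 × 9.08 = $154.36.
Material cost = 328 × 120/1000, so $39.36.
Job cost: 154.36 + 39.36 = $193.72.

$193.72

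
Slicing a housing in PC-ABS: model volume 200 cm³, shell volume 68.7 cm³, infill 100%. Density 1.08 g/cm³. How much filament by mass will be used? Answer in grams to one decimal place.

Infill region = 200 − 68.7 = 131.3 cm³.
Infill deposited = 1.00 × 131.3, so 131.3 cm³.
Deposited volume = 68.7 + 131.3 = 200 cm³.
Mass = 200 × 1.08, so 216 g.

216.0 g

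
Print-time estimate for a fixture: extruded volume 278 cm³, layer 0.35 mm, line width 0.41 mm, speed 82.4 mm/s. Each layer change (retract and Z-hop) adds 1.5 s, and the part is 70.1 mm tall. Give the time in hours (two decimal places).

Extrusion cross-section = 0.35 × 0.41 = 0.1435 mm².
Total extruded path = 278000/0.1435 = 1937282.2 mm.
Print-move time = 1937282.2 / 82.4 = 23510.7 s.
Layers = ⌈70.1/0.35⌉ = 201.
Non-print overhead = 201 × 1.5 = 301.5 s.
Altogether 23510.7 + 301.5 = 23812.2 s, i.e. 6.61 hours.

6.61 hours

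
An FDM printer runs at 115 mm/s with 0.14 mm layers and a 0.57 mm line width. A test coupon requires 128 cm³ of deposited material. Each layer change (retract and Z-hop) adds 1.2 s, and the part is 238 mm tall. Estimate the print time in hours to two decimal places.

4.44 hours

Bead cross-section = 0.14 × 0.57, so 0.0798 mm².
Path length: 128000 mm³ / 0.0798 mm² → 1604010 mm.
Time extruding = 1604010 / 115 = 13947.9 s.
Number of layers: 238 / 0.14 → 1700 (rounded up).
Layer-change overhead = 1700 × 1.2, so 2040 s.
Total = 13947.9 + 2040 = 15987.9 s = 4.44 hours.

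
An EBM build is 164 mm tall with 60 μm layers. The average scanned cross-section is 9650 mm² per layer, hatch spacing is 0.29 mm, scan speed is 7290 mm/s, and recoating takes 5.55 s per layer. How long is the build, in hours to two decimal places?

Number of layers: 164 / 0.06 → 2734 (rounded up).
Per-layer scan distance: 9650 / 0.29 → 33275.9 mm.
Scan time per layer: 33275.9 / 7290 → 4.5646 s.
Per-layer time: 4.5646 + 5.55 → 10.1146 s.
2734 layers × 10.1146 s/layer = 27653.3164 s, i.e. 7.68 hours.

7.68 hours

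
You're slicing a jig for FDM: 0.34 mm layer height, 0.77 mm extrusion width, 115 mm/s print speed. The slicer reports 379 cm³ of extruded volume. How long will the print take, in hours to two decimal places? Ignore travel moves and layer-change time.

Line area: 0.34 × 0.77 → 0.2618 mm².
Path length: 379000 mm³ / 0.2618 mm² → 1447670 mm.
Extrusion time = 1447670 / 115, so 12588.4 s.
That's 12588.4 s → 3.50 hours.

3.50 hours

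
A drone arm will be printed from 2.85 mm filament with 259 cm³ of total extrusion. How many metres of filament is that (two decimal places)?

Filament cross-section = π × (2.85/2)² = 6.3794 mm².
L = 259000 mm³ / 6.3794 mm² = 40599.43 mm, i.e. 40.60 m.

40.60 m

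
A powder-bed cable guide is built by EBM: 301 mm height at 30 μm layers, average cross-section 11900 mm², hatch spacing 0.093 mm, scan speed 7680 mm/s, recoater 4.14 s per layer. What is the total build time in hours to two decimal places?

Layer count = ceil(301 / 0.03) = 10034.
Scan path per layer = 11900 / 0.093, so 127957 mm.
Scan time per layer = 127957 / 7680, so 16.6611 s.
Time per layer = 16.6611 + 4.14, so 20.8011 s.
Build time = 10034 × 20.8011 = 208718.2374 s = 57.98 hours.

57.98 hours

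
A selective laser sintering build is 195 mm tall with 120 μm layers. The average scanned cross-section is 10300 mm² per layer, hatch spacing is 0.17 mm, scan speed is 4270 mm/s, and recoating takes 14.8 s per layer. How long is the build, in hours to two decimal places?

13.09 hours

Layers = ⌈195/0.12⌉ = 1625.
Per-layer scan distance = 10300 / 0.17 = 60588.2 mm.
Scan time per layer: 60588.2 / 4270 → 14.1893 s.
Per-layer time = 14.1893 + 14.8 = 28.9893 s.
Total: 1625 × 28.9893 s = 47107.6125 s → 13.09 hours.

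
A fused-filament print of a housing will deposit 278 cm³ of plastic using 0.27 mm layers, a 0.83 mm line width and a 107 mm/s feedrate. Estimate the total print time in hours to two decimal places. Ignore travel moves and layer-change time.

Extrusion cross-section = 0.27 × 0.83 = 0.2241 mm².
Total extruded path = 278000/0.2241 = 1240517.6 mm.
Extrusion time = 1240517.6 / 107 = 11593.6 s.
11593.6 s = 3.22 hours.

3.22 hours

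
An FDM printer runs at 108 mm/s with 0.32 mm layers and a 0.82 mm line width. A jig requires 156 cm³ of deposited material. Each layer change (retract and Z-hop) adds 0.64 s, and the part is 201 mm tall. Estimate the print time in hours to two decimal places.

Bead cross-section: 0.32 × 0.82 → 0.2624 mm².
Total extruded path = 156000/0.2624 = 594512.2 mm.
Time extruding: 594512.2 / 108 → 5504.7 s.
Layers = ⌈201/0.32⌉ = 629.
Layer-change overhead: 629 × 0.64 → 402.56 s.
Total = 5504.7 + 402.56 = 5907.26 s = 1.64 hours.

1.64 hours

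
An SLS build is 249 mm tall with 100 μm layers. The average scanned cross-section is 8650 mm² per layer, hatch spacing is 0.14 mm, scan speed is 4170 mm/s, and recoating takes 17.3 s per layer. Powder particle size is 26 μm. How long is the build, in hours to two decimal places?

22.21 hours

Layer count = ceil(249 / 0.1) = 2490.
Scan path per layer = 8650 / 0.14 = 61785.7 mm.
Scan time per layer = 61785.7 / 4170 = 14.8167 s.
Time per layer = 14.8167 + 17.3 = 32.1167 s.
Total: 2490 × 32.1167 s = 79970.583 s → 22.21 hours.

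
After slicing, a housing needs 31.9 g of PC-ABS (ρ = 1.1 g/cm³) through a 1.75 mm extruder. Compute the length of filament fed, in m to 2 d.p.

12.06 m

Volume = 31.9 g / 1.1 g·cm⁻³ = 29 cm³ = 29000 mm³.
Cross-section of 1.75 mm filament: π·(1.75/2)² = 2.4053 mm².
L = V/A = 29000/2.4053 = 12056.71 mm → 12.06 m.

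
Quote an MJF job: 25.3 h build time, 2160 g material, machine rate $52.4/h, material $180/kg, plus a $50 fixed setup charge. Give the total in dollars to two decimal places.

Machine-time cost = 52.4 × 25.3, so $1325.72.
Feedstock cost: 180 × 2160/1000 → $388.80.
Adding setup: 1325.72 + 388.80 + 50 → $1764.52.

$1764.52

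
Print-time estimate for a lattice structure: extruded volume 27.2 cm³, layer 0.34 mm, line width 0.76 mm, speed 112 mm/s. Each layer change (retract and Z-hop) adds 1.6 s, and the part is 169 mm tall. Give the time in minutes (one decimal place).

Extrusion cross-section = 0.34 × 0.76 = 0.2584 mm².
Path length: 27200 mm³ / 0.2584 mm² → 105263.2 mm.
Extrusion time: 105263.2 / 112 → 939.9 s.
Number of layers: 169 / 0.34 → 498 (rounded up).
Non-print overhead = 498 × 1.6, so 796.8 s.
Total = 939.9 + 796.8 = 1736.7 s = 28.9 minutes.

28.9 minutes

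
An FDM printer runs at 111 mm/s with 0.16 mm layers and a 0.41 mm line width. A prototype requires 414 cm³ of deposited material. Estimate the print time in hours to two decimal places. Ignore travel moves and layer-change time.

15.79 hours

Line area = 0.16 × 0.41 = 0.0656 mm².
Toolpath length = 414 cm³ / 0.0656 mm² = 414000 / 0.0656 = 6310975.6 mm.
Print-move time = 6310975.6 / 111 = 56855.6 s.
In the requested units: 56855.6 s = 15.79 hours.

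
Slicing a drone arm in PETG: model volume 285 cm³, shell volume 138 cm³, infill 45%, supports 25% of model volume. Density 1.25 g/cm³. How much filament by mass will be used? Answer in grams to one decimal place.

344.3 g

Volume inside the shell = 285 − 138, so 147 cm³.
Deposited infill: 0.45 × 147 → 66.15 cm³.
Support: 0.25 × 285 → 71.25 cm³.
Deposited volume: 138 + 66.15 + 71.25 → 275.4 cm³.
Mass: 275.4 × 1.25 → 344.25 g.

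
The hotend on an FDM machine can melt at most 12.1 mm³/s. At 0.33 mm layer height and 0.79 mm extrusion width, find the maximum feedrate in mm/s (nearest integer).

Bead cross-section = 0.33 × 0.79, so 0.2607 mm².
v_max = Q/A = 12.1/0.2607 = 46.41 mm/s → 46 mm/s.

46 mm/s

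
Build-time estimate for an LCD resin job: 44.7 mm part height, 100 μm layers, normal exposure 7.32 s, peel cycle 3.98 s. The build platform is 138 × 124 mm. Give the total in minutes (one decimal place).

Layers = ⌈44.7/0.1⌉ = 447.
Each layer takes = 7.32 + 3.98, so 11.3 s.
Total = 447 × 11.3 = 5051.1 s = 84.2 minutes.

84.2 minutes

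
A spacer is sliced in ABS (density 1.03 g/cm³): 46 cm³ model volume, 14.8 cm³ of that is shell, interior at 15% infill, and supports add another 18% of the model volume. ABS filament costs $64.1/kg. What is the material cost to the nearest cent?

$1.83

Interior volume = 46 − 14.8, so 31.2 cm³.
Infill deposited = 0.15 × 31.2, so 4.68 cm³.
Support = 0.18 × 46, so 8.28 cm³.
Total printed volume = 14.8 + 4.68 + 8.28, so 27.76 cm³.
Mass: 27.76 × 1.03 → 28.5928 g.
Cost = 28.5928 g / 1000 × $64.1/kg = $1.83.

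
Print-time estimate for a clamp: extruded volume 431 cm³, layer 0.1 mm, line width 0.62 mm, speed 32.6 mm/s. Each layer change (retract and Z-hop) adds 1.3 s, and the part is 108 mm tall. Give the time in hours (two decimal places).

Line area: 0.1 × 0.62 → 0.062 mm².
Path length: 431000 mm³ / 0.062 mm² → 6951612.9 mm.
Extrusion time = 6951612.9 / 32.6, so 213239.7 s.
Layers = ⌈108/0.1⌉ = 1080.
Layer-change overhead: 1080 × 1.3 → 1404 s.
Altogether 213239.7 + 1404 = 214643.7 s, i.e. 59.62 hours.

59.62 hours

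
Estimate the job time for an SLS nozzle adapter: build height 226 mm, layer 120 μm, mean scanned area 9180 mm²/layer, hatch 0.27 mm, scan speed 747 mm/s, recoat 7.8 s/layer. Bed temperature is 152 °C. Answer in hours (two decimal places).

27.90 hours

Layer count = ceil(226 / 0.12) = 1884.
Hatch length per layer = 9180 / 0.27 = 34000 mm.
Per-layer scan time = 34000 / 747, so 45.5154 s.
Layer cycle = 45.5154 + 7.8, so 53.3154 s.
Total: 1884 × 53.3154 s = 100446.2136 s → 27.90 hours.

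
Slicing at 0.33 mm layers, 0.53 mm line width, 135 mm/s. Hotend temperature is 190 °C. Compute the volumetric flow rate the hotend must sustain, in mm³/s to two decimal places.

Extrusion cross-section = 0.33 × 0.53, so 0.1749 mm².
Volumetric flow = 135 × 0.1749 = 23.61 mm³/s.

23.61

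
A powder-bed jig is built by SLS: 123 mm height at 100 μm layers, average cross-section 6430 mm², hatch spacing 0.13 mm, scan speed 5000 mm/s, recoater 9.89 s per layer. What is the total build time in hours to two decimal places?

Layer count = ceil(123 / 0.1) = 1230.
Per-layer scan distance: 6430 / 0.13 → 49461.5 mm.
Scan time per layer = 49461.5 / 5000, so 9.8923 s.
Time per layer = 9.8923 + 9.89 = 19.7823 s.
1230 layers × 19.7823 s/layer = 24332.229 s, i.e. 6.76 hours.

6.76 hours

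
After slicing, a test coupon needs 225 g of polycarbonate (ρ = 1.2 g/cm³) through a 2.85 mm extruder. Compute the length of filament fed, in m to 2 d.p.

Volume = 225 g / 1.2 g·cm⁻³ = 187.5 cm³ = 187500 mm³.
A = π r² = π × 1.425² = 6.3794 mm².
L = V/A = 187500/6.3794 = 29391.48 mm → 29.39 m.

29.39 m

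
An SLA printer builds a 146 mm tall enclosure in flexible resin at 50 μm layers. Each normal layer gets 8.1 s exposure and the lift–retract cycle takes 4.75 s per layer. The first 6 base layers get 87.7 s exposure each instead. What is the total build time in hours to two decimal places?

10.56 hours

Number of layers: 146 / 0.05 → 2920 (rounded up).
Bottom layers: 6 × (87.7 + 4.75) → 554.7 s.
Remaining layers: 2914 × (8.1 + 4.75) → 37444.9 s.
Total = 554.7 + 37444.9 = 37999.6 s = 10.56 hours.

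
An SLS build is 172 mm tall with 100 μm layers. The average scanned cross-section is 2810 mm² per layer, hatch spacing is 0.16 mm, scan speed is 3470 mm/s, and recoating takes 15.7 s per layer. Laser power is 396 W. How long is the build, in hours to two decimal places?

Layers = ⌈172/0.1⌉ = 1720.
Scan path per layer = 2810 / 0.16 = 17562.5 mm.
Per-layer scan time = 17562.5 / 3470 = 5.0612 s.
Layer cycle: 5.0612 + 15.7 → 20.7612 s.
1720 layers × 20.7612 s/layer = 35709.264 s, i.e. 9.92 hours.

9.92 hours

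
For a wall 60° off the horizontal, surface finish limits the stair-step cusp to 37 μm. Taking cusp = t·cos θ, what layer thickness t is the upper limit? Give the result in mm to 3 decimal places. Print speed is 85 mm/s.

0.074 mm

Layer height = cusp / cos(60°) = 0.037 / 0.5000 = 0.074 mm.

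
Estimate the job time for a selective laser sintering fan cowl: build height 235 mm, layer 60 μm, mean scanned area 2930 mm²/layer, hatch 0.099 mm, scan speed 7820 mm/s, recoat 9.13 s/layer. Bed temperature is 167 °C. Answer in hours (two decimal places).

14.05 hours

Number of layers: 235 / 0.06 → 3917 (rounded up).
Hatch length per layer = 2930 / 0.099, so 29596 mm.
Scan time per layer: 29596 / 7820 → 3.7847 s.
Layer cycle = 3.7847 + 9.13 = 12.9147 s.
3917 layers × 12.9147 s/layer = 50586.8799 s, i.e. 14.05 hours.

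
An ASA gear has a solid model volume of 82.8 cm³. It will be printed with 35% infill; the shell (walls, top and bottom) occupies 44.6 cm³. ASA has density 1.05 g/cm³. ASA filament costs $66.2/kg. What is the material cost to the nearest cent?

Volume inside the shell: 82.8 − 44.6 → 38.2 cm³.
Infill deposited: 0.35 × 38.2 → 13.37 cm³.
Total extruded: 44.6 + 13.37 → 57.97 cm³.
Mass = 57.97 × 1.05 = 60.8685 g.
Cost = 60.8685 g / 1000 × $66.2/kg = $4.03.

$4.03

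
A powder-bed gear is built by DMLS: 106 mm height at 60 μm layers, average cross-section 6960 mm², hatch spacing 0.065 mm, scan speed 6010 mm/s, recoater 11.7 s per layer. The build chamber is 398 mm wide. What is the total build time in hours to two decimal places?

Layers = ⌈106/0.06⌉ = 1767.
Hatch length per layer: 6960 / 0.065 → 107076.9 mm.
Laser time per layer: 107076.9 / 6010 → 17.8165 s.
Time per layer = 17.8165 + 11.7, so 29.5165 s.
Build time = 1767 × 29.5165 = 52155.6555 s = 14.49 hours.

14.49 hours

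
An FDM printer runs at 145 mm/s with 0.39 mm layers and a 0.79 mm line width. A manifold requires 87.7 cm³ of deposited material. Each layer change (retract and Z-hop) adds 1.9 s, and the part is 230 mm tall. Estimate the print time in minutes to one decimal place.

51.4 minutes

Line area = 0.39 × 0.79, so 0.3081 mm².
Total extruded path = 87700/0.3081 = 284647.8 mm.
Print-move time: 284647.8 / 145 → 1963.1 s.
Layers = ⌈230/0.39⌉ = 590.
Z-hop total = 590 × 1.9, so 1121 s.
Total = 1963.1 + 1121 = 3084.1 s = 51.4 minutes.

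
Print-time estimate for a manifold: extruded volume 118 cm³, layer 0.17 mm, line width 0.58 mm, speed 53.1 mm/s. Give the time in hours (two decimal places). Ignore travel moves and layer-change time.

6.26 hours

Line area: 0.17 × 0.58 → 0.0986 mm².
Toolpath length = 118 cm³ / 0.0986 mm² = 118000 / 0.0986 = 1196754.6 mm.
Extrusion time = 1196754.6 / 53.1 = 22537.8 s.
Converting: 22537.8 s = 6.26 hours.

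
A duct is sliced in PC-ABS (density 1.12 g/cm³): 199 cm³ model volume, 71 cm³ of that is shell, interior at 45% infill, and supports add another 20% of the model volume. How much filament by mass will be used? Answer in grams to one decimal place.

Interior volume = 199 − 71, so 128 cm³.
Infill volume: 0.45 × 128 → 57.6 cm³.
Support = 0.20 × 199, so 39.8 cm³.
Total printed volume = 71 + 57.6 + 39.8, so 168.4 cm³.
Mass: 168.4 × 1.12 → 188.608 g.

188.6 g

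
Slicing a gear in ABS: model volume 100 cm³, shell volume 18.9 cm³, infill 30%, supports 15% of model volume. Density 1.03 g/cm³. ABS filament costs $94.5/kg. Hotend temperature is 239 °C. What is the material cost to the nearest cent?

$5.67

Volume inside the shell = 100 − 18.9, so 81.1 cm³.
Infill deposited: 0.30 × 81.1 → 24.33 cm³.
Support: 0.15 × 100 → 15 cm³.
Total printed volume: 18.9 + 24.33 + 15 → 58.23 cm³.
Mass = 58.23 × 1.03 = 59.9769 g.
Cost = 59.9769 g / 1000 × $94.5/kg = $5.67.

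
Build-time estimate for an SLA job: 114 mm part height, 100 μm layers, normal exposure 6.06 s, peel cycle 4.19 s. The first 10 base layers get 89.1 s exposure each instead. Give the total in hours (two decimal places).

Layers = ⌈114/0.1⌉ = 1140.
Base layers = 10 × (89.1 + 4.19) = 932.9 s.
Regular layers = 1130 × (6.06 + 4.19) = 11582.5 s.
Total = 932.9 + 11582.5 = 12515.4 s = 3.48 hours.

3.48 hours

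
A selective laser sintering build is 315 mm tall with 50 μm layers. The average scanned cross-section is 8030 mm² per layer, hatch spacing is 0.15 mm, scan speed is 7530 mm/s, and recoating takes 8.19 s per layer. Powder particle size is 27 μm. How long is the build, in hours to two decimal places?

26.77 hours

Number of layers: 315 / 0.05 → 6300 (rounded up).
Per-layer scan distance = 8030 / 0.15 = 53533.3 mm.
Laser time per layer = 53533.3 / 7530 = 7.1093 s.
Time per layer: 7.1093 + 8.19 → 15.2993 s.
Total: 6300 × 15.2993 s = 96385.59 s → 26.77 hours.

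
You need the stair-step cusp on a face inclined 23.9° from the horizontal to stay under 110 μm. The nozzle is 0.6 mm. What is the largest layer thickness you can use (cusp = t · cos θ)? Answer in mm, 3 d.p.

0.120 mm

Layer height = cusp / cos(23.9°) = 0.11 / 0.9143 = 0.120 mm.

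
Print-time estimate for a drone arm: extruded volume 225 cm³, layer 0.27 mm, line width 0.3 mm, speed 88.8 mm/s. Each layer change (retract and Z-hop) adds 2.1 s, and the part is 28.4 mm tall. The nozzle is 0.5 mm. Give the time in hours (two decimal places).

Extrusion cross-section = 0.27 × 0.3, so 0.081 mm².
Total extruded path = 225000/0.081 = 2777777.8 mm.
Print-move time = 2777777.8 / 88.8 = 31281.3 s.
Layer count = ceil(28.4 / 0.27) = 106.
Non-print overhead = 106 × 2.1 = 222.6 s.
Altogether 31281.3 + 222.6 = 31503.9 s, i.e. 8.75 hours.

8.75 hours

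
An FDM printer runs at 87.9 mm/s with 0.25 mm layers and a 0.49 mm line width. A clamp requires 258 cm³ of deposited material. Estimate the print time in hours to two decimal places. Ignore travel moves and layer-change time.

Line area: 0.25 × 0.49 → 0.1225 mm².
Total extruded path = 258000/0.1225 = 2106122.4 mm.
Time extruding = 2106122.4 / 87.9, so 23960.4 s.
In the requested units: 23960.4 s = 6.66 hours.

6.66 hours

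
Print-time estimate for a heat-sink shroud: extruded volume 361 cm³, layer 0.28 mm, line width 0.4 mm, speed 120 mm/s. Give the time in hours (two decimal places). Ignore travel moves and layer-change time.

7.46 hours

Bead cross-section = 0.28 × 0.4, so 0.112 mm².
Total extruded path = 361000/0.112 = 3223214.3 mm.
Time extruding: 3223214.3 / 120 → 26860.1 s.
26860.1 s = 7.46 hours.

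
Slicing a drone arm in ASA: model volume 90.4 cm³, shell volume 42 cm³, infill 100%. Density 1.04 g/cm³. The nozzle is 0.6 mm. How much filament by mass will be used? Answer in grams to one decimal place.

Infill region: 90.4 − 42 → 48.4 cm³.
Deposited infill = 1.00 × 48.4 = 48.4 cm³.
Deposited volume = 42 + 48.4 = 90.4 cm³.
Mass = 90.4 × 1.04, so 94.016 g.

94.0 g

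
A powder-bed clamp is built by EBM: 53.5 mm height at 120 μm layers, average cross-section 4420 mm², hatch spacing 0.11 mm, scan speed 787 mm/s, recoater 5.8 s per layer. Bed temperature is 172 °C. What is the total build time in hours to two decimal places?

7.04 hours

Layer count = ceil(53.5 / 0.12) = 446.
Scan path per layer: 4420 / 0.11 → 40181.8 mm.
Scan time per layer: 40181.8 / 787 → 51.0569 s.
Per-layer time = 51.0569 + 5.8 = 56.8569 s.
Total: 446 × 56.8569 s = 25358.1774 s → 7.04 hours.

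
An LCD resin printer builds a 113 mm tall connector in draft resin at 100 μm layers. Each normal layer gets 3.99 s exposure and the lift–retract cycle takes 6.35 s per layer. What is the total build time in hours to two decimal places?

3.25 hours

Number of layers: 113 / 0.1 → 1130 (rounded up).
Per-layer time = 3.99 + 6.35, so 10.34 s.
Build time: 1130 × 10.34 s = 11684.2 s, i.e. 3.25 hours.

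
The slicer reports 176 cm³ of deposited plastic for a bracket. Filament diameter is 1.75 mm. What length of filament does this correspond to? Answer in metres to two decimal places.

Cross-section of 1.75 mm filament: π·(1.75/2)² = 2.4053 mm².
Length = 176 cm³ / 2.4053 mm² = 176000 / 2.4053 = 73171.75 mm = 73.17 m.

73.17 m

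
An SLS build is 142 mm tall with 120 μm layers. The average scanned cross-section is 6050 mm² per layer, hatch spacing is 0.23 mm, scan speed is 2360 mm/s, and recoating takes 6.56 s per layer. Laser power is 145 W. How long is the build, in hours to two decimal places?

Layer count = ceil(142 / 0.12) = 1184.
Scan path per layer = 6050 / 0.23 = 26304.3 mm.
Per-layer scan time = 26304.3 / 2360 = 11.1459 s.
Per-layer time: 11.1459 + 6.56 → 17.7059 s.
Total: 1184 × 17.7059 s = 20963.7856 s → 5.82 hours.

5.82 hours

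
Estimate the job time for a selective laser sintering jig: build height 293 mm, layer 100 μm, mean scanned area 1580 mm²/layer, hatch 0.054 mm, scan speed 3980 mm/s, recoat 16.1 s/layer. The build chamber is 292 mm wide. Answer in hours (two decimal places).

Layers = ⌈293/0.1⌉ = 2930.
Hatch length per layer = 1580 / 0.054 = 29259.3 mm.
Scan time per layer = 29259.3 / 3980, so 7.3516 s.
Per-layer time: 7.3516 + 16.1 → 23.4516 s.
Total: 2930 × 23.4516 s = 68713.188 s → 19.09 hours.

19.09 hours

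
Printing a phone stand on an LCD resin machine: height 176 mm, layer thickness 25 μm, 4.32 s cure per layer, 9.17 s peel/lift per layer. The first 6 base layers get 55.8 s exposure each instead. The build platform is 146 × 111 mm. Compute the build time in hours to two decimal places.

26.47 hours

Layers = ⌈176/0.025⌉ = 7040.
Bottom layers = 6 × (55.8 + 9.17) = 389.82 s.
Normal layers: 7034 × (4.32 + 9.17) → 94888.66 s.
Sum: 389.82 + 94888.66 = 95278.48 s → 26.47 hours.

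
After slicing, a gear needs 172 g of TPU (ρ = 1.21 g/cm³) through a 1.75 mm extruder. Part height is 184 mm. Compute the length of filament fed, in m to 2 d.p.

59.10 m

Volume = 172 g / 1.21 g·cm⁻³ = 142.1488 cm³ = 142148.8 mm³.
Cross-section of 1.75 mm filament: π·(1.75/2)² = 2.4053 mm².
L = V/A = 142148.8/2.4053 = 59098.16 mm → 59.10 m.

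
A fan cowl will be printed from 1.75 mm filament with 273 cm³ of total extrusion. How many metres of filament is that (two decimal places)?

113.50 m

Cross-section of 1.75 mm filament: π·(1.75/2)² = 2.4053 mm².
L = 273000 mm³ / 2.4053 mm² = 113499.36 mm, i.e. 113.50 m.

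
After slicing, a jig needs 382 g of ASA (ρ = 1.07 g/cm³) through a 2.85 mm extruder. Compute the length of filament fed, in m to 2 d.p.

55.96 m

Volume = 382 g / 1.07 g·cm⁻³ = 357.0093 cm³ = 357009.3 mm³.
Cross-section of 2.85 mm filament: π·(2.85/2)² = 6.3794 mm².
Length = 357009.3 / 6.3794 = 55962.83 mm = 55.96 m.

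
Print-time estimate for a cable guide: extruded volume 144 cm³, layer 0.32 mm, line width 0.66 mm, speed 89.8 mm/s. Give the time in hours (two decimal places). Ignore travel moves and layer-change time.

2.11 hours

Extrusion cross-section: 0.32 × 0.66 → 0.2112 mm².
Path length: 144000 mm³ / 0.2112 mm² → 681818.2 mm.
Time extruding = 681818.2 / 89.8 = 7592.6 s.
That's 7592.6 s → 2.11 hours.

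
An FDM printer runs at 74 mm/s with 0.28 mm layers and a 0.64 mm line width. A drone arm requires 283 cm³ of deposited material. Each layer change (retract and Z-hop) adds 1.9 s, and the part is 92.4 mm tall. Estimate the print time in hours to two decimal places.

Extrusion cross-section: 0.28 × 0.64 → 0.1792 mm².
Total extruded path = 283000/0.1792 = 1579241.1 mm.
Print-move time = 1579241.1 / 74 = 21341.1 s.
Layer count = ceil(92.4 / 0.28) = 330.
Non-print overhead: 330 × 1.9 → 627 s.
Total = 21341.1 + 627 = 21968.1 s = 6.10 hours.

6.10 hours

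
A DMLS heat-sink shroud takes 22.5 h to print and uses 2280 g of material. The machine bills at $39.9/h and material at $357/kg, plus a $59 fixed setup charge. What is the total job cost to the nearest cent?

Machine-time cost: 39.9 × 22.5 → $897.75.
Feedstock cost = 357 × 2280/1000 = $813.96.
Adding setup: 897.75 + 813.96 + 59 → $1770.71.

$1770.71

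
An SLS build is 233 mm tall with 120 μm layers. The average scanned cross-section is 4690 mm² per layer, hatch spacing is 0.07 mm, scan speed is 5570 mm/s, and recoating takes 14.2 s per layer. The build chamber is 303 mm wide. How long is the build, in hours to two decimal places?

14.15 hours

Number of layers: 233 / 0.12 → 1942 (rounded up).
Hatch length per layer = 4690 / 0.07 = 67000 mm.
Scan time per layer: 67000 / 5570 → 12.0287 s.
Layer cycle = 12.0287 + 14.2, so 26.2287 s.
Build time = 1942 × 26.2287 = 50936.1354 s = 14.15 hours.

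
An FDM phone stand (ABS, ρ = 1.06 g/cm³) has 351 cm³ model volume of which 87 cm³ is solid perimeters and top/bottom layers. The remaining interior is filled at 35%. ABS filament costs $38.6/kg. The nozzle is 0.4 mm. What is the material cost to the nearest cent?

Volume inside the shell = 351 − 87 = 264 cm³.
Infill volume = 0.35 × 264 = 92.4 cm³.
Total printed volume = 87 + 92.4, so 179.4 cm³.
Mass = 179.4 × 1.06, so 190.164 g.
At $38.6/kg: 190.164/1000 × 38.6 = $7.34.

$7.34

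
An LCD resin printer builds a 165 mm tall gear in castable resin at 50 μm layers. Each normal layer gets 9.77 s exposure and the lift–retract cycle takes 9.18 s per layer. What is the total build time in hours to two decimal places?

Layer count = ceil(165 / 0.05) = 3300.
Per-layer time: 9.77 + 9.18 → 18.95 s.
Build time: 3300 × 18.95 s = 62535 s, i.e. 17.37 hours.

17.37 hours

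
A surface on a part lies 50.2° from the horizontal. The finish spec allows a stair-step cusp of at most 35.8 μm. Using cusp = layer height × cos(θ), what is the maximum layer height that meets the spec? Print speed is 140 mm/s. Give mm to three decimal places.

0.056 mm

t = h_c / cos θ = 0.0358 / 0.6401 = 0.056 mm.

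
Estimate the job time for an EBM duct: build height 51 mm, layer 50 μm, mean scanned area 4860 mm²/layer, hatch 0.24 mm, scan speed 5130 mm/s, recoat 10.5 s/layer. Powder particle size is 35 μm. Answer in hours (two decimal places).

Layers = ⌈51/0.05⌉ = 1020.
Per-layer scan distance: 4860 / 0.24 → 20250 mm.
Per-layer scan time = 20250 / 5130, so 3.9474 s.
Per-layer time: 3.9474 + 10.5 → 14.4474 s.
1020 layers × 14.4474 s/layer = 14736.348 s, i.e. 4.09 hours.

4.09 hours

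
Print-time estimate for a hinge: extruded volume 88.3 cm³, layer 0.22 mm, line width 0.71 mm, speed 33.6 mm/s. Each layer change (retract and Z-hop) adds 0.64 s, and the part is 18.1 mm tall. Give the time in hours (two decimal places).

4.69 hours

Line area = 0.22 × 0.71, so 0.1562 mm².
Path length: 88300 mm³ / 0.1562 mm² → 565300.9 mm.
Time extruding = 565300.9 / 33.6 = 16824.4 s.
Number of layers: 18.1 / 0.22 → 83 (rounded up).
Z-hop total: 83 × 0.64 → 53.12 s.
Total = 16824.4 + 53.12 = 16877.52 s = 4.69 hours.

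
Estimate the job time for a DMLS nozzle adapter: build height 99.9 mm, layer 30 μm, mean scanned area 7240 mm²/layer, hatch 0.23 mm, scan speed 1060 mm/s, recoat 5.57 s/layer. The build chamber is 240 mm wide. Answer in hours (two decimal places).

Layer count = ceil(99.9 / 0.03) = 3330.
Hatch length per layer = 7240 / 0.23 = 31478.3 mm.
Per-layer scan time = 31478.3 / 1060, so 29.6965 s.
Layer cycle: 29.6965 + 5.57 → 35.2665 s.
Total: 3330 × 35.2665 s = 117437.445 s → 32.62 hours.

32.62 hours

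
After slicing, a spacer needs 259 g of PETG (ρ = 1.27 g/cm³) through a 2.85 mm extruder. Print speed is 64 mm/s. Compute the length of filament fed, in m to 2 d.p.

31.97 m

Volume = 259 g / 1.27 g·cm⁻³ = 203.937 cm³ = 203937 mm³.
Cross-section of 2.85 mm filament: π·(2.85/2)² = 6.3794 mm².
Length = 203937 / 6.3794 = 31968.05 mm = 31.97 m.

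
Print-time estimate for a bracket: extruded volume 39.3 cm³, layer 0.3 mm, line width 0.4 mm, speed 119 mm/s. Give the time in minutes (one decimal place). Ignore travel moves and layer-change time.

45.9 minutes

Bead cross-section = 0.3 × 0.4, so 0.12 mm².
Total extruded path = 39300/0.12 = 327500 mm.
Print-move time = 327500 / 119, so 2752.1 s.
2752.1 s = 45.9 minutes.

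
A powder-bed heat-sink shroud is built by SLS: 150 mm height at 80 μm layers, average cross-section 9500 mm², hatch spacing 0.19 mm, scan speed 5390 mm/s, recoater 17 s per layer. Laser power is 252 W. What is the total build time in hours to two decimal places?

Number of layers: 150 / 0.08 → 1875 (rounded up).
Per-layer scan distance = 9500 / 0.19 = 50000 mm.
Scan time per layer = 50000 / 5390, so 9.2764 s.
Layer cycle = 9.2764 + 17, so 26.2764 s.
1875 layers × 26.2764 s/layer = 49268.25 s, i.e. 13.69 hours.

13.69 hours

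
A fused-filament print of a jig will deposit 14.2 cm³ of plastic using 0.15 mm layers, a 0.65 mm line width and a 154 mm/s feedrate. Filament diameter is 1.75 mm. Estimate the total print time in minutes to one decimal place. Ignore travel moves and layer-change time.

Bead cross-section = 0.15 × 0.65, so 0.0975 mm².
Total extruded path = 14200/0.0975 = 145641 mm.
Print-move time: 145641 / 154 → 945.7 s.
945.7 s = 15.8 minutes.

15.8 minutes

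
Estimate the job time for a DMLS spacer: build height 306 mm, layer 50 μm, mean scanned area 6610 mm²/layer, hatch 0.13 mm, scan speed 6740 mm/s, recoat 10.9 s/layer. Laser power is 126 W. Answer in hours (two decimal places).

Layers = ⌈306/0.05⌉ = 6120.
Scan path per layer = 6610 / 0.13, so 50846.2 mm.
Per-layer scan time = 50846.2 / 6740 = 7.5439 s.
Per-layer time = 7.5439 + 10.9 = 18.4439 s.
Build time = 6120 × 18.4439 = 112876.668 s = 31.35 hours.

31.35 hours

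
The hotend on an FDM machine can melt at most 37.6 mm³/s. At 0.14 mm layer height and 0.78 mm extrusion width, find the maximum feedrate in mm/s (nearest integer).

Bead cross-section = 0.14 × 0.78 = 0.1092 mm².
v_max = Q/A = 37.6/0.1092 = 344.32 mm/s → 344 mm/s.

344 mm/s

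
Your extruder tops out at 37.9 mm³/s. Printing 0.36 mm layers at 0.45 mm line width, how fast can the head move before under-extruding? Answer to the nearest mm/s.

234 mm/s

Bead cross-section: 0.36 × 0.45 → 0.162 mm².
v_max = Q/A = 37.9/0.162 = 233.95 mm/s → 234 mm/s.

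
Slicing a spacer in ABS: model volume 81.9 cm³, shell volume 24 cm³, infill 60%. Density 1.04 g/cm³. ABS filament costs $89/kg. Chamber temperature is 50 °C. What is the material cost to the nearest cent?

$5.44

Volume inside the shell: 81.9 − 24 → 57.9 cm³.
Infill volume = 0.60 × 57.9, so 34.74 cm³.
Deposited volume = 24 + 34.74, so 58.74 cm³.
Mass: 58.74 × 1.04 → 61.0896 g.
At $89/kg: 61.0896/1000 × 89 = $5.44.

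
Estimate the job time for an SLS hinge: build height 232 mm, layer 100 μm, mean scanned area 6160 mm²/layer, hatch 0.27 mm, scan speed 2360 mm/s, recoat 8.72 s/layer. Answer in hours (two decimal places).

11.85 hours

Layers = ⌈232/0.1⌉ = 2320.
Per-layer scan distance = 6160 / 0.27 = 22814.8 mm.
Per-layer scan time = 22814.8 / 2360, so 9.6673 s.
Layer cycle = 9.6673 + 8.72, so 18.3873 s.
Total: 2320 × 18.3873 s = 42658.536 s → 11.85 hours.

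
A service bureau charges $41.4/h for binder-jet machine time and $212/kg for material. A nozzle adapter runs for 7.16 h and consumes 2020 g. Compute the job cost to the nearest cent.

$724.66

Machine-time cost = 41.4 × 7.16, so $296.424.
Material charge: 212 × 2020/1000 → $428.24.
Job cost: 296.424 + 428.24 = 724.664 ≈ $724.66.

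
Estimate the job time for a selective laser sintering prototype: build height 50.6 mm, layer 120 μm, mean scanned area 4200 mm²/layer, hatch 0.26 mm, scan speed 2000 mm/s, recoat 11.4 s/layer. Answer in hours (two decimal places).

2.28 hours

Layer count = ceil(50.6 / 0.12) = 422.
Scan path per layer = 4200 / 0.26 = 16153.8 mm.
Scan time per layer = 16153.8 / 2000, so 8.0769 s.
Time per layer = 8.0769 + 11.4 = 19.4769 s.
Total: 422 × 19.4769 s = 8219.2518 s → 2.28 hours.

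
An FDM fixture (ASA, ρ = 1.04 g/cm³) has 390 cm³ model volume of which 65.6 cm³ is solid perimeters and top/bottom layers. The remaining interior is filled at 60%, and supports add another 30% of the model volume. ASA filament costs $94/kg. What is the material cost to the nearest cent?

$36.88

Infill region: 390 − 65.6 → 324.4 cm³.
Infill volume: 0.60 × 324.4 → 194.64 cm³.
Support = 0.30 × 390, so 117 cm³.
Total printed volume = 65.6 + 194.64 + 117, so 377.24 cm³.
Mass = 377.24 × 1.04 = 392.3296 g.
At $94/kg: 392.3296/1000 × 94 = $36.88.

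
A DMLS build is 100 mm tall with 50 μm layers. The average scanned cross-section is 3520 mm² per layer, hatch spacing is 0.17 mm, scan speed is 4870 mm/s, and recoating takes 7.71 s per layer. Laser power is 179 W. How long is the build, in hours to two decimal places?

Layer count = ceil(100 / 0.05) = 2000.
Per-layer scan distance = 3520 / 0.17 = 20705.9 mm.
Per-layer scan time = 20705.9 / 4870 = 4.2517 s.
Layer cycle = 4.2517 + 7.71, so 11.9617 s.
Build time = 2000 × 11.9617 = 23923.4 s = 6.65 hours.

6.65 hours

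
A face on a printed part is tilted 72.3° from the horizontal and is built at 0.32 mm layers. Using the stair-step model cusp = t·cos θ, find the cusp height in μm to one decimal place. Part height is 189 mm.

cos(72.3°) = 0.3040, so cusp = 0.32 × 0.3040 = 0.09728 mm → 97.3 μm.

97.3 μm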